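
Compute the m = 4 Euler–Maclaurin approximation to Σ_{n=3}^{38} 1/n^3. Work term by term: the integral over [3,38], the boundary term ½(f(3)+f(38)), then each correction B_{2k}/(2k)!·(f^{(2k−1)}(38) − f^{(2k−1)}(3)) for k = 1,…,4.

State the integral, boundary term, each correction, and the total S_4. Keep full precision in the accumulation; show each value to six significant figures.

S_4 ≈ 0.0767191

The integral term ∫_3^38 1/x^3 dx = 0.0552093.
½[f(3) + f(38)] = ½[0.0370370 + 1.82242e-05] = 0.0185276.
Integral + boundary = 0.0737369.
Order-1 term: 1/12 · (-1.43876e-06 − (-0.0370370)) = 0.00308630.
Running total after k=1: 0.0768232.
Order-2 term: −1/720 · (-1.99274e-08 − (-0.0823045)) = -0.000114312.
Running total after k=2: 0.0767089.
Order-3 term: 1/30240 · (-5.79605e-10 − (-0.384088)) = 1.27013e-05.
Running total after k=3: 0.0767216.
Order-4 term: −1/1209600 · (-2.88999e-11 − (-3.07270)) = -2.54026e-06.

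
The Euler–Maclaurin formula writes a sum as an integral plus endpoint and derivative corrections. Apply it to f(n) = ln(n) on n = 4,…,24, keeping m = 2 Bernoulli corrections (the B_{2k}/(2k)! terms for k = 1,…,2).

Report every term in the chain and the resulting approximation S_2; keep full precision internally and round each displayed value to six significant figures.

∫_4^24 ln(x) dx evaluates to 50.7281.
½[f(4) + f(24)] = ½[1.38629 + 3.17805] = 2.28217.
Integral + boundary = 53.0103.
k=1: B_{2}/(2)! × [f^{(1)}(24) − f^{(1)}(4)] = 1/12 × (0.0416667 − 0.250000) = -0.0173611.
After k=1: 52.9929.
k=2: B_{4}/(4)! × [f^{(3)}(24) − f^{(3)}(4)] = −1/720 × (0.000144676 − 0.0312500) = 4.32018e-05.

S_2 ≈ 52.9930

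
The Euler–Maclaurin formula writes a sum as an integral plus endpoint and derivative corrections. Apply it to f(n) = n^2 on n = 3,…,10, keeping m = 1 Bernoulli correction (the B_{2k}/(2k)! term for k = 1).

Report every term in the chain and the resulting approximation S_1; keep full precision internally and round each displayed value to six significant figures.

The integral term ∫_3^10 x^2 dx = 324.333.
Endpoint term: (f(3) + f(10))/2 = (9.00000 + 100.000)/2 = 54.5000.
So far: 378.833.
Order-1 term: 1/12 · (20.0000 − 6.00000) = 1.16667.

S_1 ≈ 380.000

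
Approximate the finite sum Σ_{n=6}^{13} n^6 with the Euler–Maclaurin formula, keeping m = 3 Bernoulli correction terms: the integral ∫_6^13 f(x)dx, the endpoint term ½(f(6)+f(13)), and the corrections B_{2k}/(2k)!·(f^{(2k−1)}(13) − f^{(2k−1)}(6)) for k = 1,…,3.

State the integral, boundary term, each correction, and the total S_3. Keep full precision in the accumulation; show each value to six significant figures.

S_3 ≈ 1.15422e+07

Integral: ∫_6^13 x^6 dx = 8.92408e+06.
Boundary: ½(f(6) + f(13)) = ½(46656.0 + 4.82681e+06) = 2.43673e+06.
Running total after boundary: 1.13608e+07.
Correction k=1: B_{2}/2! · (f^{(1)}(13) − f^{(1)}(6)) = 1/12 · (2.22776e+06 − 46656.0) = 181758.
Partial sum through k=1: 1.15426e+07.
Correction k=2: B_{4}/4! · (f^{(3)}(13) − f^{(3)}(6)) = −1/720 · (263640 − 25920.0) = -330.167.
Partial sum through k=2: 1.15422e+07.
Correction k=3: B_{6}/6! · (f^{(5)}(13) − f^{(5)}(6)) = 1/30240 · (9360.00 − 4320.00) = 0.166667.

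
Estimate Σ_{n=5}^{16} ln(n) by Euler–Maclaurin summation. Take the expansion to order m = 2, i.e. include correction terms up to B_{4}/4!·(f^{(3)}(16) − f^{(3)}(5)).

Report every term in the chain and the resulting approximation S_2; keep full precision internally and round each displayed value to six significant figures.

Integral: ∫_5^16 ln(x) dx = 25.3142.
½[f(5) + f(16)] = ½[1.60944 + 2.77259] = 2.19101.
Integral + boundary = 27.5052.
Order-1 term: 1/12 · (0.0625000 − 0.200000) = -0.0114583.
Partial sum through k=1: 27.4938.
Order-2 term: −1/720 · (0.000488281 − 0.0160000) = 2.15441e-05.

S_2 ≈ 27.4938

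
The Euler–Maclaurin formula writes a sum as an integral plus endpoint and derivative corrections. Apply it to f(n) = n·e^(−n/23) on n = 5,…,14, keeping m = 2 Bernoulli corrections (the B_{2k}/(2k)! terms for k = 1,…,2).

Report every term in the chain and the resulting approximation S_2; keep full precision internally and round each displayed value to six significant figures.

∫_5^14 x·e^(−x/23) dx evaluates to 55.1770.
Boundary: ½(f(5) + f(14)) = ½(4.02308 + 7.61684) = 5.81996.
So far: 60.9970.
Order-1 term: 1/12 · (0.212893 − 0.629699) = -0.0347338.
After k=1: 60.9622.
Order-2 term: −1/720 · (0.00245938 − 0.00423238) = 2.46250e-06.

S_2 ≈ 60.9622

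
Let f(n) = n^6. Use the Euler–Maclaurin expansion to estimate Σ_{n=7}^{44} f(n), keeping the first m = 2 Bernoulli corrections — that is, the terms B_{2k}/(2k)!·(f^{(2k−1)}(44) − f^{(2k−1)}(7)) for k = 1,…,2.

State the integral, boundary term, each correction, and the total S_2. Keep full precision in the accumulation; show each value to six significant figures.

The integral term ∫_7^44 x^6 dx = 4.56110e+10.
Endpoint term: (f(7) + f(44))/2 = (117649 + 7.25631e+09)/2 = 3.62822e+09.
So far: 4.92392e+10.
Order-1 term: 1/12 · (9.89497e+08 − 100842) = 8.24497e+07.
Partial sum through k=1: 4.93217e+10.
Order-2 term: −1/720 · (1.02221e+07 − 41160.0) = -14140.2.

S_2 ≈ 4.93216e+10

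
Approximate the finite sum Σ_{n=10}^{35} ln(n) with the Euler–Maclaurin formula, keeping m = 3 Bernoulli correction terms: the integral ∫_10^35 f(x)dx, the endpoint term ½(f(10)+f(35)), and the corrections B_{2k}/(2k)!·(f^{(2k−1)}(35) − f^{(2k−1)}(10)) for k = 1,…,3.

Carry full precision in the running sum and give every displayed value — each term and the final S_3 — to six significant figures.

S_3 ≈ 79.3343

∫_10^35 ln(x) dx evaluates to 76.4113.
Endpoint term: (f(10) + f(35))/2 = (2.30259 + 3.55535)/2 = 2.92897.
Integral + boundary = 79.3403.
Order-1 term: 1/12 · (0.0285714 − 0.100000) = -0.00595238.
Running total after k=1: 79.3343.
Order-2 term: −1/720 · (4.66472e-05 − 0.00200000) = 2.71299e-06.
Running total after k=2: 79.3343.
Order-3 term: 1/30240 · (4.56952e-07 − 0.000240000) = -7.92140e-09.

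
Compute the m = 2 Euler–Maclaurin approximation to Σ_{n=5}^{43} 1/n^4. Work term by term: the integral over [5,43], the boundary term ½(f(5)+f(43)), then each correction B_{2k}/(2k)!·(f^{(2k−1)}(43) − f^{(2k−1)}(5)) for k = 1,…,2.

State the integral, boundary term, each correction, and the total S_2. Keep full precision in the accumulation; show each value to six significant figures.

S_2 ≈ 0.00356715

∫_5^43 1/x^4 dx evaluates to 0.00266247.
½[f(5) + f(43)] = ½[0.00160000 + 2.92500e-07] = 0.000800146.
So far: 0.00346262.
Order-1 term: 1/12 · (-2.72093e-08 − (-0.00128000)) = 0.000106664.
After k=1: 0.00356928.
Order-2 term: −1/720 · (-4.41471e-10 − (-0.00153600)) = -2.13333e-06.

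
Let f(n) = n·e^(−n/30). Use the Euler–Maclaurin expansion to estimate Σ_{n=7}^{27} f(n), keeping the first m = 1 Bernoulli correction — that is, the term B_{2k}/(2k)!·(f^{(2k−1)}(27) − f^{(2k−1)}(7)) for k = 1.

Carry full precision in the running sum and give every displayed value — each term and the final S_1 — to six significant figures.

Integral: ∫_7^27 x·e^(−x/30) dx = 183.763.
Boundary: ½(f(7) + f(27)) = ½(5.54323 + 10.9774) = 8.26030.
Running total after boundary: 192.024.
Correction k=1: B_{2}/2! · (f^{(1)}(27) − f^{(1)}(7)) = 1/12 · (0.0406570 − 0.607115) = -0.0472049.

S_1 ≈ 191.976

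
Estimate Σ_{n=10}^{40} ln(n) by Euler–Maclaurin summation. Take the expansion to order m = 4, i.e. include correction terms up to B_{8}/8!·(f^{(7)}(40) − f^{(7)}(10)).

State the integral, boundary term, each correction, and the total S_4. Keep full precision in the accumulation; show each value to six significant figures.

S_4 ≈ 97.5188

∫_10^40 ln(x) dx evaluates to 94.5293.
Endpoint term: (f(10) + f(40))/2 = (2.30259 + 3.68888)/2 = 2.99573.
Running total after boundary: 97.5251.
k=1: B_{2}/(2)! × [f^{(1)}(40) − f^{(1)}(10)] = 1/12 × (0.0250000 − 0.100000) = -0.00625000.
After k=1: 97.5188.
k=2: B_{4}/(4)! × [f^{(3)}(40) − f^{(3)}(10)] = −1/720 × (3.12500e-05 − 0.00200000) = 2.73437e-06.
After k=2: 97.5188.
k=3: B_{6}/(6)! × [f^{(5)}(40) − f^{(5)}(10)] = 1/30240 × (2.34375e-07 − 0.000240000) = -7.92876e-09.
After k=3: 97.5188.
k=4: B_{8}/(8)! × [f^{(7)}(40) − f^{(7)}(10)] = −1/1209600 × (4.39453e-09 − 7.20000e-05) = 5.95202e-11.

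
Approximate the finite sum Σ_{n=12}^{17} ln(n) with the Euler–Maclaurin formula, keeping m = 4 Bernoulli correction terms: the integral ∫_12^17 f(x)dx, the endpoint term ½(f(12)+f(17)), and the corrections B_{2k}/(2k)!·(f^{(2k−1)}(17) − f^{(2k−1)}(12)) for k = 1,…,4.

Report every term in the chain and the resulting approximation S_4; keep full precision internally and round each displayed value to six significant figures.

Integral: ∫_12^17 ln(x) dx = 13.3457.
Boundary: ½(f(12) + f(17)) = ½(2.48491 + 2.83321) = 2.65906.
So far: 16.0048.
k=1: B_{2}/(2)! × [f^{(1)}(17) − f^{(1)}(12)] = 1/12 × (0.0588235 − 0.0833333) = -0.00204248.
Running total after k=1: 16.0028.
k=2: B_{4}/(4)! × [f^{(3)}(17) − f^{(3)}(12)] = −1/720 × (0.000407083 − 0.00115741) = 1.04212e-06.
Running total after k=2: 16.0028.
k=3: B_{6}/(6)! × [f^{(5)}(17) − f^{(5)}(12)] = 1/30240 × (1.69031e-05 − 9.64506e-05) = -2.63054e-09.
Running total after k=3: 16.0028.
k=4: B_{8}/(8)! × [f^{(7)}(17) − f^{(7)}(12)] = −1/1209600 × (1.75465e-06 − 2.00939e-05) = 1.51614e-11.

S_4 ≈ 16.0028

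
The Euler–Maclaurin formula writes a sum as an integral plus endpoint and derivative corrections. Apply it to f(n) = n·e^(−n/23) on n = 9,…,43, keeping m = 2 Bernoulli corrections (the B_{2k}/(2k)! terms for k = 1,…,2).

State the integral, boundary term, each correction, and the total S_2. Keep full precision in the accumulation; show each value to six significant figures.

The integral term ∫_9^43 x·e^(−x/23) dx = 263.603.
Endpoint term: (f(9) + f(43))/2 = (6.08557 + 6.63020)/2 = 6.35788.
Running total after boundary: 269.961.
k=1: B_{2}/(2)! × [f^{(1)}(43) − f^{(1)}(9)] = 1/12 × (-0.134079 − 0.411584) = -0.0454719.
Running total after k=1: 269.915.
k=2: B_{4}/(4)! × [f^{(3)}(43) − f^{(3)}(9)] = −1/720 × (0.000329494 − 0.00333447) = 4.17357e-06.

S_2 ≈ 269.915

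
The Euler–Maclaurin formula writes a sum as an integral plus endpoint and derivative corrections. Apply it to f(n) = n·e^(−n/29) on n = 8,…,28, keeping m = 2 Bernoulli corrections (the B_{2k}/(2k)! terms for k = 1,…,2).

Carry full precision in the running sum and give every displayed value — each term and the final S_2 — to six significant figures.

S_2 ≈ 193.201

Integral: ∫_8^28 x·e^(−x/29) dx = 184.879.
Endpoint term: (f(8) + f(28))/2 = (6.07134 + 10.6620)/2 = 8.36668.
Running total after boundary: 193.246.
Correction k=1: B_{2}/2! · (f^{(1)}(28) − f^{(1)}(8)) = 1/12 · (0.0131306 − 0.549561) = -0.0447025.
After k=1: 193.201.
Correction k=2: B_{4}/4! · (f^{(3)}(28) − f^{(3)}(8)) = −1/720 · (0.000921169 − 0.00245826) = 2.13485e-06.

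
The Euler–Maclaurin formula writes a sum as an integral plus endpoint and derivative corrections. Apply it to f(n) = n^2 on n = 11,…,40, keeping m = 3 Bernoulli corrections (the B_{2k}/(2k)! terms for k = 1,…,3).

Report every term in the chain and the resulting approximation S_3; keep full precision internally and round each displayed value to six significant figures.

S_3 ≈ 21755.0

Integral: ∫_11^40 x^2 dx = 20889.7.
Endpoint term: (f(11) + f(40))/2 = (121.000 + 1600.00)/2 = 860.500.
Running total after boundary: 21750.2.
Correction k=1: B_{2}/2! · (f^{(1)}(40) − f^{(1)}(11)) = 1/12 · (80.0000 − 22.0000) = 4.83333.
Running total after k=1: 21755.0.
Correction k=2: B_{4}/4! · (f^{(3)}(40) − f^{(3)}(11)) = −1/720 · (0.00000 − 0.00000) = 0.00000.
Running total after k=2: 21755.0.
Correction k=3: B_{6}/6! · (f^{(5)}(40) − f^{(5)}(11)) = 1/30240 · (0.00000 − 0.00000) = 0.00000.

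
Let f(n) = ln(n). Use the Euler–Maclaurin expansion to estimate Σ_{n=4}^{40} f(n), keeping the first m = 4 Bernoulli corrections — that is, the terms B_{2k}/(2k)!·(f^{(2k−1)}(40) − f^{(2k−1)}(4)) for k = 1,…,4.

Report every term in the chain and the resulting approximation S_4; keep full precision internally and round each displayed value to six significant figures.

Integral: ∫_4^40 ln(x) dx = 106.010.
Boundary: ½(f(4) + f(40)) = ½(1.38629 + 3.68888) = 2.53759.
Integral + boundary = 108.548.
k=1: B_{2}/(2)! × [f^{(1)}(40) − f^{(1)}(4)] = 1/12 × (0.0250000 − 0.250000) = -0.0187500.
Partial sum through k=1: 108.529.
k=2: B_{4}/(4)! × [f^{(3)}(40) − f^{(3)}(4)] = −1/720 × (3.12500e-05 − 0.0312500) = 4.33594e-05.
Partial sum through k=2: 108.529.
k=3: B_{6}/(6)! × [f^{(5)}(40) − f^{(5)}(4)] = 1/30240 × (2.34375e-07 − 0.0234375) = -7.75042e-07.
Partial sum through k=3: 108.529.
k=4: B_{8}/(8)! × [f^{(7)}(40) − f^{(7)}(4)] = −1/1209600 × (4.39453e-09 − 0.0439453) = 3.63304e-08.

S_4 ≈ 108.529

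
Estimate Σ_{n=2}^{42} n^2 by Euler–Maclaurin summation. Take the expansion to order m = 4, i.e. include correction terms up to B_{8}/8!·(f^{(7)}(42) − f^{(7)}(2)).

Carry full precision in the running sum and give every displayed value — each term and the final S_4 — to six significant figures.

Integral: ∫_2^42 x^2 dx = 24693.3.
Boundary: ½(f(2) + f(42)) = ½(4.00000 + 1764.00) = 884.000.
So far: 25577.3.
Order-1 term: 1/12 · (84.0000 − 4.00000) = 6.66667.
After k=1: 25584.0.
Order-2 term: −1/720 · (0.00000 − 0.00000) = 0.00000.
After k=2: 25584.0.
Order-3 term: 1/30240 · (0.00000 − 0.00000) = 0.00000.
After k=3: 25584.0.
Order-4 term: −1/1209600 · (0.00000 − 0.00000) = 0.00000.

S_4 ≈ 25584.0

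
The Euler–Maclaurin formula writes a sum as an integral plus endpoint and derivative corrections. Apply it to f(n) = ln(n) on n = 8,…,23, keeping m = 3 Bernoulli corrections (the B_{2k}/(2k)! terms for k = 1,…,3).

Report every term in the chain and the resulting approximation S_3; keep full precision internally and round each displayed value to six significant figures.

S_3 ≈ 43.0815

Integral: ∫_8^23 ln(x) dx = 40.4808.
Boundary: ½(f(8) + f(23)) = ½(2.07944 + 3.13549) = 2.60747.
So far: 43.0883.
k=1: B_{2}/(2)! × [f^{(1)}(23) − f^{(1)}(8)] = 1/12 × (0.0434783 − 0.125000) = -0.00679348.
Partial sum through k=1: 43.0815.
k=2: B_{4}/(4)! × [f^{(3)}(23) − f^{(3)}(8)] = −1/720 × (0.000164379 − 0.00390625) = 5.19704e-06.
Partial sum through k=2: 43.0815.
k=3: B_{6}/(6)! × [f^{(5)}(23) − f^{(5)}(8)] = 1/30240 × (3.72883e-06 − 0.000732422) = -2.40970e-08.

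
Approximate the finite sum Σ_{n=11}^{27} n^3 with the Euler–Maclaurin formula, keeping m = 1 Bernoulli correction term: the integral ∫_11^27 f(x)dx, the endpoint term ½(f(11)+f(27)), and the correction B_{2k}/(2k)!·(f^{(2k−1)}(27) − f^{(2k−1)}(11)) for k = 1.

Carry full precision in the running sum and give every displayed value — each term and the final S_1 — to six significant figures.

∫_11^27 x^3 dx evaluates to 129200.
½[f(11) + f(27)] = ½[1331.00 + 19683.0] = 10507.0.
Integral + boundary = 139707.
k=1: B_{2}/(2)! × [f^{(1)}(27) − f^{(1)}(11)] = 1/12 × (2187.00 − 363.000) = 152.000.

S_1 ≈ 139859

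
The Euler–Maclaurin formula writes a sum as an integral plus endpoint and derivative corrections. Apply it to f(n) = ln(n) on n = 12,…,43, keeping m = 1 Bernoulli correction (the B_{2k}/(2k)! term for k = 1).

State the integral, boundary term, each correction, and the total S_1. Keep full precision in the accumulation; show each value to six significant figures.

S_1 ≈ 104.031

The integral term ∫_12^43 ln(x) dx = 100.913.
Boundary: ½(f(12) + f(43)) = ½(2.48491 + 3.76120) = 3.12305.
So far: 104.036.
Correction k=1: B_{2}/2! · (f^{(1)}(43) − f^{(1)}(12)) = 1/12 · (0.0232558 − 0.0833333) = -0.00500646.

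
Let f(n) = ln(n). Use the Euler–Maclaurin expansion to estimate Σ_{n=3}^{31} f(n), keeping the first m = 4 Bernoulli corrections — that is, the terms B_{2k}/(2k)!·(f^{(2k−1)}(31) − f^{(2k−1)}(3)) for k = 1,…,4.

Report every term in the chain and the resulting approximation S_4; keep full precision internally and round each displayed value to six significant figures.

The integral term ∫_3^31 ln(x) dx = 75.1578.
½[f(3) + f(31)] = ½[1.09861 + 3.43399] = 2.26630.
So far: 77.4241.
Correction k=1: B_{2}/2! · (f^{(1)}(31) − f^{(1)}(3)) = 1/12 · (0.0322581 − 0.333333) = -0.0250896.
After k=1: 77.3990.
Correction k=2: B_{4}/4! · (f^{(3)}(31) − f^{(3)}(3)) = −1/720 · (6.71344e-05 − 0.0740741) = 0.000102787.
After k=2: 77.3991.
Correction k=3: B_{6}/6! · (f^{(5)}(31) − f^{(5)}(3)) = 1/30240 · (8.38306e-07 − 0.0987654) = -3.26602e-06.
After k=3: 77.3991.
Correction k=4: B_{8}/8! · (f^{(7)}(31) − f^{(7)}(3)) = −1/1209600 · (2.61698e-08 − 0.329218) = 2.72171e-07.

S_4 ≈ 77.3991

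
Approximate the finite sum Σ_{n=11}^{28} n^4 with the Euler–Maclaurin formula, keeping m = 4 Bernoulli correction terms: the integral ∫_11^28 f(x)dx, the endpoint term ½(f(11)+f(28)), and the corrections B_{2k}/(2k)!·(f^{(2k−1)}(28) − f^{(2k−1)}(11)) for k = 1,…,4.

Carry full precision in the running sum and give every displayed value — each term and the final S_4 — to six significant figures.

S_4 ≈ 3.73138e+06

Integral: ∫_11^28 x^4 dx = 3.40986e+06.
Boundary: ½(f(11) + f(28)) = ½(14641.0 + 614656) = 314648.
Running total after boundary: 3.72451e+06.
Order-1 term: 1/12 · (87808.0 − 5324.00) = 6873.67.
Running total after k=1: 3.73139e+06.
Order-2 term: −1/720 · (672.000 − 264.000) = -0.566667.
Running total after k=2: 3.73138e+06.
Order-3 term: 1/30240 · (0.00000 − 0.00000) = 0.00000.
Running total after k=3: 3.73138e+06.
Order-4 term: −1/1209600 · (0.00000 − 0.00000) = 0.00000.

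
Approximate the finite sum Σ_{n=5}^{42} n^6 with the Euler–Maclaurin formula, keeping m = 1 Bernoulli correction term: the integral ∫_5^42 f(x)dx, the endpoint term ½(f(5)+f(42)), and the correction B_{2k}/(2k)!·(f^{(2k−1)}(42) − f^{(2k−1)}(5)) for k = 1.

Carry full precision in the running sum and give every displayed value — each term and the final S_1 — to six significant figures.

S_1 ≈ 3.57440e+10

The integral term ∫_5^42 x^6 dx = 3.29342e+10.
Endpoint term: (f(5) + f(42))/2 = (15625.0 + 5.48903e+09)/2 = 2.74452e+09.
Integral + boundary = 3.56787e+10.
Correction k=1: B_{2}/2! · (f^{(1)}(42) − f^{(1)}(5)) = 1/12 · (7.84147e+08 − 18750.0) = 6.53441e+07.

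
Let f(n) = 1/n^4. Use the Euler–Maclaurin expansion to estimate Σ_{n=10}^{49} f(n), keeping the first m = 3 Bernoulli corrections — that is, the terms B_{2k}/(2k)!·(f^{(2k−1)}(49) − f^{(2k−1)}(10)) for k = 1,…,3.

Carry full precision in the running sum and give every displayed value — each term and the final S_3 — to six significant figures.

∫_10^49 1/x^4 dx evaluates to 0.000330500.
Endpoint term: (f(10) + f(49))/2 = (0.000100000 + 1.73467e-07)/2 = 5.00867e-05.
So far: 0.000380587.
Correction k=1: B_{2}/2! · (f^{(1)}(49) − f^{(1)}(10)) = 1/12 · (-1.41605e-08 − (-4.00000e-05)) = 3.33215e-06.
Running total after k=1: 0.000383919.
Correction k=2: B_{4}/4! · (f^{(3)}(49) − f^{(3)}(10)) = −1/720 · (-1.76933e-10 − (-1.20000e-05)) = -1.66664e-08.
Running total after k=2: 0.000383902.
Correction k=3: B_{6}/6! · (f^{(5)}(49) − f^{(5)}(10)) = 1/30240 · (-4.12672e-12 − (-6.72000e-06)) = 2.22222e-10.

S_3 ≈ 0.000383902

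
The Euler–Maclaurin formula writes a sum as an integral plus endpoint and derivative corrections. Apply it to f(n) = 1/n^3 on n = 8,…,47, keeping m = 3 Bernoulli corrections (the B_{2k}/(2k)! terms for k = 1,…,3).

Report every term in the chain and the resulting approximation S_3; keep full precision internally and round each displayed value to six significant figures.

The integral term ∫_8^47 1/x^3 dx = 0.00758615.
½[f(8) + f(47)] = ½[0.00195312 + 9.63178e-06] = 0.000981378.
So far: 0.00856753.
Order-1 term: 1/12 · (-6.14794e-07 − (-0.000732422)) = 6.09839e-05.
Partial sum through k=1: 0.00862852.
Order-2 term: −1/720 · (-5.56627e-09 − (-0.000228882)) = -3.17884e-07.
Partial sum through k=2: 0.00862820.
Order-3 term: 1/30240 · (-1.05832e-10 − (-0.000150204)) = 4.96705e-09.

S_3 ≈ 0.00862820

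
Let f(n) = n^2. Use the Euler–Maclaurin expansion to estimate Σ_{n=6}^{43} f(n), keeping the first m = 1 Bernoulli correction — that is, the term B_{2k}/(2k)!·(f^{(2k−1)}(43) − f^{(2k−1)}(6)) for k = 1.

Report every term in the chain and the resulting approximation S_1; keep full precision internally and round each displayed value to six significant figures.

∫_6^43 x^2 dx evaluates to 26430.3.
Boundary: ½(f(6) + f(43)) = ½(36.0000 + 1849.00) = 942.500.
So far: 27372.8.
k=1: B_{2}/(2)! × [f^{(1)}(43) − f^{(1)}(6)] = 1/12 × (86.0000 − 12.0000) = 6.16667.

S_1 ≈ 27379.0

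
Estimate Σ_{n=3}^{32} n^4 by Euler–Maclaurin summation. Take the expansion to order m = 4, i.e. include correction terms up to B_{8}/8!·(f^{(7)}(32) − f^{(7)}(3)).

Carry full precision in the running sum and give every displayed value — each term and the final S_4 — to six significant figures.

S_4 ≈ 7.24608e+06

The integral term ∫_3^32 x^4 dx = 6.71084e+06.
Boundary: ½(f(3) + f(32)) = ½(81.0000 + 1.04858e+06) = 524328.
Integral + boundary = 7.23517e+06.
Order-1 term: 1/12 · (131072 − 108.000) = 10913.7.
Partial sum through k=1: 7.24608e+06.
Order-2 term: −1/720 · (768.000 − 72.0000) = -0.966667.
Partial sum through k=2: 7.24608e+06.
Order-3 term: 1/30240 · (0.00000 − 0.00000) = 0.00000.
Partial sum through k=3: 7.24608e+06.
Order-4 term: −1/1209600 · (0.00000 − 0.00000) = 0.00000.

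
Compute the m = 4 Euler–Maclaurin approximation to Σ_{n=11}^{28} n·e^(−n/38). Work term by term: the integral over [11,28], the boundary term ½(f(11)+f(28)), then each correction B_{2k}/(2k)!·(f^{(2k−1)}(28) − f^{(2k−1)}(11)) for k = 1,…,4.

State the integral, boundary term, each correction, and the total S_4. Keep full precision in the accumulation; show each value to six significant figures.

∫_11^28 x·e^(−x/38) dx evaluates to 193.614.
½[f(11) + f(28)] = ½[8.23523 + 13.4014] = 10.8183.
Running total after boundary: 204.432.
k=1: B_{2}/(2)! × [f^{(1)}(28) − f^{(1)}(11)] = 1/12 × (0.125953 − 0.531941) = -0.0338323.
Running total after k=1: 204.398.
k=2: B_{4}/(4)! × [f^{(3)}(28) − f^{(3)}(11)] = −1/720 × (0.000750138 − 0.00140530) = 9.09950e-07.
Running total after k=2: 204.398.
k=3: B_{6}/(6)! × [f^{(5)}(28) − f^{(5)}(11)] = 1/30240 × (9.78567e-07 − 1.69129e-06) = -2.35689e-11.
Running total after k=3: 204.398.
k=4: B_{8}/(8)! × [f^{(7)}(28) − f^{(7)}(11)] = −1/1209600 × (9.95601e-10 − 1.66855e-09) = 5.56337e-16.

S_4 ≈ 204.398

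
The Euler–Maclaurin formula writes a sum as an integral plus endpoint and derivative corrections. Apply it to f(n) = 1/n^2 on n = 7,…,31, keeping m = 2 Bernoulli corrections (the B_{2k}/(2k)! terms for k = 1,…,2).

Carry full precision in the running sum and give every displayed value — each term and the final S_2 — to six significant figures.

S_2 ≈ 0.121802

The integral term ∫_7^31 1/x^2 dx = 0.110599.
Endpoint term: (f(7) + f(31))/2 = (0.0204082 + 0.00104058)/2 = 0.0107244.
Running total after boundary: 0.121323.
Correction k=1: B_{2}/2! · (f^{(1)}(31) − f^{(1)}(7)) = 1/12 · (-6.71344e-05 − (-0.00583090)) = 0.000480314.
Running total after k=1: 0.121804.
Correction k=2: B_{4}/4! · (f^{(3)}(31) − f^{(3)}(7)) = −1/720 · (-8.38306e-07 − (-0.00142798)) = -1.98214e-06.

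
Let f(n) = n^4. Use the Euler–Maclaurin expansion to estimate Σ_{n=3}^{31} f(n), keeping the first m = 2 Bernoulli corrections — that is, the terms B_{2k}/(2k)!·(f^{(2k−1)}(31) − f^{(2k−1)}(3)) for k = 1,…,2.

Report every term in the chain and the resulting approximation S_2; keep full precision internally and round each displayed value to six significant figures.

The integral term ∫_3^31 x^4 dx = 5.72578e+06.
Boundary: ½(f(3) + f(31)) = ½(81.0000 + 923521) = 461801.
Running total after boundary: 6.18758e+06.
k=1: B_{2}/(2)! × [f^{(1)}(31) − f^{(1)}(3)] = 1/12 × (119164 − 108.000) = 9921.33.
Partial sum through k=1: 6.19750e+06.
k=2: B_{4}/(4)! × [f^{(3)}(31) − f^{(3)}(3)] = −1/720 × (744.000 − 72.0000) = -0.933333.

S_2 ≈ 6.19750e+06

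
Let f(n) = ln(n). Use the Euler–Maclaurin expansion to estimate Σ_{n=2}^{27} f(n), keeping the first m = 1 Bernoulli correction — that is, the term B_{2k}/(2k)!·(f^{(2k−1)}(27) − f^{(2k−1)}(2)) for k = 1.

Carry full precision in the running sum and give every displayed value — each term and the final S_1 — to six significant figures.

S_1 ≈ 64.5572

∫_2^27 ln(x) dx evaluates to 62.6013.
Endpoint term: (f(2) + f(27))/2 = (0.693147 + 3.29584)/2 = 1.99449.
Running total after boundary: 64.5958.
Correction k=1: B_{2}/2! · (f^{(1)}(27) − f^{(1)}(2)) = 1/12 · (0.0370370 − 0.500000) = -0.0385802.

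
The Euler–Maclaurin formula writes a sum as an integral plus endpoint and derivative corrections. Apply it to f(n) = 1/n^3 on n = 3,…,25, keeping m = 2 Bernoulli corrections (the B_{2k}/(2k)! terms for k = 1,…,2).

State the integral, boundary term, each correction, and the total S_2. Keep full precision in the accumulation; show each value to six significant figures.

S_2 ≈ 0.0762775

The integral term ∫_3^25 1/x^3 dx = 0.0547556.
Boundary: ½(f(3) + f(25)) = ½(0.0370370 + 6.40000e-05) = 0.0185505.
Running total after boundary: 0.0733061.
k=1: B_{2}/(2)! × [f^{(1)}(25) − f^{(1)}(3)] = 1/12 × (-7.68000e-06 − (-0.0370370)) = 0.00308578.
After k=1: 0.0763919.
k=2: B_{4}/(4)! × [f^{(3)}(25) − f^{(3)}(3)] = −1/720 × (-2.45760e-07 − (-0.0823045)) = -0.000114312.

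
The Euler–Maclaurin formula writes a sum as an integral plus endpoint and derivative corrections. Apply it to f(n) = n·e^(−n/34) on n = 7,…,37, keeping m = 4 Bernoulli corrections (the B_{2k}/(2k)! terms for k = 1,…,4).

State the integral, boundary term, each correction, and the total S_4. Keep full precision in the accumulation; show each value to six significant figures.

The integral term ∫_7^37 x·e^(−x/34) dx = 321.557.
Boundary: ½(f(7) + f(37)) = ½(5.69750 + 12.4620) = 9.07974.
Integral + boundary = 330.636.
Order-1 term: 1/12 · (-0.0297186 − 0.646355) = -0.0563395.
After k=1: 330.580.
Order-2 term: −1/720 · (0.000557009 − 0.00196731) = 1.95875e-06.
After k=2: 330.580.
Order-3 term: 1/30240 · (9.85922e-07 − 2.91998e-06) = -6.39569e-11.
After k=3: 330.580.
Order-4 term: −1/1209600 · (1.28893e-09 − 3.57969e-09) = 1.89382e-15.

S_4 ≈ 330.580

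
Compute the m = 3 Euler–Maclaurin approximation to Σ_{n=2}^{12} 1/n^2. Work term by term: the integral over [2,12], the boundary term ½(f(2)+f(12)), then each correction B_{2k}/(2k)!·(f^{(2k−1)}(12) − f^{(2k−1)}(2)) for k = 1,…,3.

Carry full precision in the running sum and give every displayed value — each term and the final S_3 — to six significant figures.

S_3 ≈ 0.565020

Integral: ∫_2^12 1/x^2 dx = 0.416667.
Endpoint term: (f(2) + f(12))/2 = (0.250000 + 0.00694444)/2 = 0.128472.
Integral + boundary = 0.545139.
k=1: B_{2}/(2)! × [f^{(1)}(12) − f^{(1)}(2)] = 1/12 × (-0.00115741 − (-0.250000)) = 0.0207369.
After k=1: 0.565876.
k=2: B_{4}/(4)! × [f^{(3)}(12) − f^{(3)}(2)] = −1/720 × (-9.64506e-05 − (-0.750000)) = -0.00104153.
After k=2: 0.564834.
k=3: B_{6}/(6)! × [f^{(5)}(12) − f^{(5)}(2)] = 1/30240 × (-2.00939e-05 − (-5.62500)) = 0.000186011.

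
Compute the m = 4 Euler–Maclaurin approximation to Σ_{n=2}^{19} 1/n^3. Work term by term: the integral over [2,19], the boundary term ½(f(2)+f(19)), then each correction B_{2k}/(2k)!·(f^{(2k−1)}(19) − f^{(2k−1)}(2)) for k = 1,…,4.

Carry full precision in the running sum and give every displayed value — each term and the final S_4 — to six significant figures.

S_4 ≈ 0.200688

∫_2^19 1/x^3 dx evaluates to 0.123615.
Endpoint term: (f(2) + f(19))/2 = (0.125000 + 0.000145794)/2 = 0.0625729.
Running total after boundary: 0.186188.
Correction k=1: B_{2}/2! · (f^{(1)}(19) − f^{(1)}(2)) = 1/12 · (-2.30201e-05 − (-0.187500)) = 0.0156231.
After k=1: 0.201811.
Correction k=2: B_{4}/4! · (f^{(3)}(19) − f^{(3)}(2)) = −1/720 · (-1.27535e-06 − (-0.937500)) = -0.00130208.
After k=2: 0.200509.
Correction k=3: B_{6}/6! · (f^{(5)}(19) − f^{(5)}(2)) = 1/30240 · (-1.48379e-07 − (-9.84375)) = 0.000325521.
After k=3: 0.200834.
Correction k=4: B_{8}/8! · (f^{(7)}(19) − f^{(7)}(2)) = −1/1209600 · (-2.95935e-08 − (-177.188)) = -0.000146484.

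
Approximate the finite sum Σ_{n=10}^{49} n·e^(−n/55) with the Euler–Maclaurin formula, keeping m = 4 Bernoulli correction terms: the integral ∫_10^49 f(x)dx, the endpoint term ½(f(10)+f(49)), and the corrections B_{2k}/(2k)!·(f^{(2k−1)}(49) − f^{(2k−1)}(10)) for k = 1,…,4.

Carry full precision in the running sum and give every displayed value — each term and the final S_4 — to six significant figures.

Integral: ∫_10^49 x·e^(−x/55) dx = 633.850.
Endpoint term: (f(10) + f(49))/2 = (8.33753 + 20.1038)/2 = 14.2207.
Running total after boundary: 648.071.
Order-1 term: 1/12 · (0.0447581 − 0.682161) = -0.0531169.
Running total after k=1: 648.018.
Order-2 term: −1/720 · (0.000286057 − 0.000776750) = 6.81517e-07.
Running total after k=2: 648.018.
Order-3 term: 1/30240 · (1.84238e-07 − 4.39005e-07) = -8.42486e-12.
Running total after k=3: 648.018.
Order-4 term: −1/1209600 · (9.05490e-11 − 2.05367e-10) = 9.49220e-17.

S_4 ≈ 648.018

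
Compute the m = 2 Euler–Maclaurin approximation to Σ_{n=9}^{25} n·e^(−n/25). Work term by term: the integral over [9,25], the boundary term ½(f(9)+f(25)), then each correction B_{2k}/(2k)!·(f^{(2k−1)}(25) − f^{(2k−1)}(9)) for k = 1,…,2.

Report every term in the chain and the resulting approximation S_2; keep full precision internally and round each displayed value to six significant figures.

S_2 ≈ 140.876

Integral: ∫_9^25 x·e^(−x/25) dx = 133.176.
Boundary: ½(f(9) + f(25)) = ½(6.27909 + 9.19699) = 7.73804.
Running total after boundary: 140.914.
Correction k=1: B_{2}/2! · (f^{(1)}(25) − f^{(1)}(9)) = 1/12 · (0.00000 − 0.446513) = -0.0372094.
After k=1: 140.876.
Correction k=2: B_{4}/4! · (f^{(3)}(25) − f^{(3)}(9)) = −1/720 · (0.00117721 − 0.00294698) = 2.45801e-06.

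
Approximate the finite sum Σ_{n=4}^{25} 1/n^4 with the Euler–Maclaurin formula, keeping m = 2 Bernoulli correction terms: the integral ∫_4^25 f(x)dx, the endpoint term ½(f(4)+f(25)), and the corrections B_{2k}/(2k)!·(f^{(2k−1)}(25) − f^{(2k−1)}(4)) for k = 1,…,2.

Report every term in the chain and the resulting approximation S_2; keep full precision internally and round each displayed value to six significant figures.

S_2 ≈ 0.00745672

Integral: ∫_4^25 1/x^4 dx = 0.00518700.
Endpoint term: (f(4) + f(25))/2 = (0.00390625 + 2.56000e-06)/2 = 0.00195441.
So far: 0.00714140.
Order-1 term: 1/12 · (-4.09600e-07 − (-0.00390625)) = 0.000325487.
Running total after k=1: 0.00746689.
Order-2 term: −1/720 · (-1.96608e-08 − (-0.00732422)) = -1.01725e-05.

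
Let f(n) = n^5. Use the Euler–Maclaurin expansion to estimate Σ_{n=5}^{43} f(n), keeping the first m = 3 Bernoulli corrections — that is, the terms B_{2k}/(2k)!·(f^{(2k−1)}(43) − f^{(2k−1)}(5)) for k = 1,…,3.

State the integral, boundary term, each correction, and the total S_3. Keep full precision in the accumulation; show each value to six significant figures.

S_3 ≈ 1.12849e+09

∫_5^43 x^5 dx evaluates to 1.05356e+09.
Boundary: ½(f(5) + f(43)) = ½(3125.00 + 1.47008e+08) = 7.35058e+07.
Integral + boundary = 1.12706e+09.
k=1: B_{2}/(2)! × [f^{(1)}(43) − f^{(1)}(5)] = 1/12 × (1.70940e+07 − 3125.00) = 1.42424e+06.
After k=1: 1.12849e+09.
k=2: B_{4}/(4)! × [f^{(3)}(43) − f^{(3)}(5)] = −1/720 × (110940 − 1500.00) = -152.000.
After k=2: 1.12849e+09.
k=3: B_{6}/(6)! × [f^{(5)}(43) − f^{(5)}(5)] = 1/30240 × (120.000 − 120.000) = 0.00000.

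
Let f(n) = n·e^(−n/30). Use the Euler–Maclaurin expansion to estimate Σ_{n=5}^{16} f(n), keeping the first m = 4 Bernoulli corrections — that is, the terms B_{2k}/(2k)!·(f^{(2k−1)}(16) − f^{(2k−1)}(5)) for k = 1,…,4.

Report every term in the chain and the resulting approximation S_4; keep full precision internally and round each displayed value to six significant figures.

∫_5^16 x·e^(−x/30) dx evaluates to 79.2340.
½[f(5) + f(16)] = ½[4.23241 + 9.38634] = 6.80937.
Integral + boundary = 86.0434.
Order-1 term: 1/12 · (0.273768 − 0.705401) = -0.0359694.
After k=1: 86.0074.
Order-2 term: −1/720 · (0.00160785 − 0.00266485) = 1.46806e-06.
After k=2: 86.0074.
Order-3 term: 1/30240 · (3.23500e-06 − 5.05102e-06) = -6.00535e-11.
After k=3: 86.0074.
Order-4 term: −1/1209600 · (5.20390e-09 − 7.93456e-09) = 2.25748e-15.

S_4 ≈ 86.0074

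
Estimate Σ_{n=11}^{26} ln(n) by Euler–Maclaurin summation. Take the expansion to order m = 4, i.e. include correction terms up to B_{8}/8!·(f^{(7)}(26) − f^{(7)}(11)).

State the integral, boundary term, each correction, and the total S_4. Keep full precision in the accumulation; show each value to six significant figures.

S_4 ≈ 46.1573

Integral: ∫_11^26 ln(x) dx = 43.3337.
½[f(11) + f(26)] = ½[2.39790 + 3.25810] = 2.82800.
So far: 46.1617.
Correction k=1: B_{2}/2! · (f^{(1)}(26) − f^{(1)}(11)) = 1/12 · (0.0384615 − 0.0909091) = -0.00437063.
After k=1: 46.1573.
Correction k=2: B_{4}/4! · (f^{(3)}(26) − f^{(3)}(11)) = −1/720 · (0.000113792 − 0.00150263) = 1.92894e-06.
After k=2: 46.1573.
Correction k=3: B_{6}/6! · (f^{(5)}(26) − f^{(5)}(11)) = 1/30240 · (2.01997e-06 − 0.000149021) = -4.86115e-09.
After k=3: 46.1573.
Correction k=4: B_{8}/8! · (f^{(7)}(26) − f^{(7)}(11)) = −1/1209600 · (8.96436e-08 − 3.69474e-05) = 3.04710e-11.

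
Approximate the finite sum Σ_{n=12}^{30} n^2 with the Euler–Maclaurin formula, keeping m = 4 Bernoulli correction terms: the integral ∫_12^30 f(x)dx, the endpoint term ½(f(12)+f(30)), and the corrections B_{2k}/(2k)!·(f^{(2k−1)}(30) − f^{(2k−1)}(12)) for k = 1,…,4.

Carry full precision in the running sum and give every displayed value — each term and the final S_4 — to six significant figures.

S_4 ≈ 8949.00

Integral: ∫_12^30 x^2 dx = 8424.00.
Boundary: ½(f(12) + f(30)) = ½(144.000 + 900.000) = 522.000.
Running total after boundary: 8946.00.
Order-1 term: 1/12 · (60.0000 − 24.0000) = 3.00000.
Running total after k=1: 8949.00.
Order-2 term: −1/720 · (0.00000 − 0.00000) = 0.00000.
Running total after k=2: 8949.00.
Order-3 term: 1/30240 · (0.00000 − 0.00000) = 0.00000.
Running total after k=3: 8949.00.
Order-4 term: −1/1209600 · (0.00000 − 0.00000) = 0.00000.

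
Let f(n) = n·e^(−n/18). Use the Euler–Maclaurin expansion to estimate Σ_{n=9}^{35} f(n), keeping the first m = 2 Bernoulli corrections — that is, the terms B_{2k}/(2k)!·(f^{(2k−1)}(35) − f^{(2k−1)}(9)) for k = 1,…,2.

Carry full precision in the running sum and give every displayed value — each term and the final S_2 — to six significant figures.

S_2 ≈ 163.485

The integral term ∫_9^35 x·e^(−x/18) dx = 158.288.
½[f(9) + f(35)] = ½[5.45878 + 5.00733] = 5.23305.
So far: 163.521.
k=1: B_{2}/(2)! × [f^{(1)}(35) − f^{(1)}(9)] = 1/12 × (-0.135119 − 0.303265) = -0.0365320.
Partial sum through k=1: 163.485.
k=2: B_{4}/(4)! × [f^{(3)}(35) − f^{(3)}(9)] = −1/720 × (0.000466095 − 0.00468002) = 5.85267e-06.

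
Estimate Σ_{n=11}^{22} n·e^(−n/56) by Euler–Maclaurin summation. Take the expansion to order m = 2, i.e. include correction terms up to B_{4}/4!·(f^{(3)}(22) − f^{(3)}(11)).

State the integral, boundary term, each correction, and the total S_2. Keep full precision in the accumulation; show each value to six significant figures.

S_2 ≈ 145.846

∫_11^22 x·e^(−x/56) dx evaluates to 133.922.
Endpoint term: (f(11) + f(22))/2 = (9.03826 + 14.8528)/2 = 11.9455.
Integral + boundary = 145.867.
k=1: B_{2}/(2)! × [f^{(1)}(22) − f^{(1)}(11)] = 1/12 × (0.409897 − 0.660263) = -0.0208638.
Partial sum through k=1: 145.846.
k=2: B_{4}/(4)! × [f^{(3)}(22) − f^{(3)}(11)] = −1/720 × (0.000561272 − 0.000734561) = 2.40679e-07.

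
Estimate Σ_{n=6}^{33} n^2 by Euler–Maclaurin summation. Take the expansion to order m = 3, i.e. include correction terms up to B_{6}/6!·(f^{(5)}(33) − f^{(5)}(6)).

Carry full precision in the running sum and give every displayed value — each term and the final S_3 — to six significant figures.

S_3 ≈ 12474.0

The integral term ∫_6^33 x^2 dx = 11907.0.
Boundary: ½(f(6) + f(33)) = ½(36.0000 + 1089.00) = 562.500.
Integral + boundary = 12469.5.
k=1: B_{2}/(2)! × [f^{(1)}(33) − f^{(1)}(6)] = 1/12 × (66.0000 − 12.0000) = 4.50000.
Partial sum through k=1: 12474.0.
k=2: B_{4}/(4)! × [f^{(3)}(33) − f^{(3)}(6)] = −1/720 × (0.00000 − 0.00000) = 0.00000.
Partial sum through k=2: 12474.0.
k=3: B_{6}/(6)! × [f^{(5)}(33) − f^{(5)}(6)] = 1/30240 × (0.00000 − 0.00000) = 0.00000.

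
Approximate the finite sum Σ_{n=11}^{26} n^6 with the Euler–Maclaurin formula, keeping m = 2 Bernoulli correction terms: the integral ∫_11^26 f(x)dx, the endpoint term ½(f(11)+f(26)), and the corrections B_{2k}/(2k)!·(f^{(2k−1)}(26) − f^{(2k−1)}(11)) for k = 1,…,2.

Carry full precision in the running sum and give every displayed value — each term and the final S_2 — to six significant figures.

S_2 ≈ 1.30582e+09

The integral term ∫_11^26 x^6 dx = 1.14462e+09.
Boundary: ½(f(11) + f(26)) = ½(1.77156e+06 + 3.08916e+08) = 1.55344e+08.
Running total after boundary: 1.29996e+09.
Correction k=1: B_{2}/2! · (f^{(1)}(26) − f^{(1)}(11)) = 1/12 · (7.12883e+07 − 966306) = 5.86016e+06.
Running total after k=1: 1.30582e+09.
Correction k=2: B_{4}/4! · (f^{(3)}(26) − f^{(3)}(11)) = −1/720 · (2.10912e+06 − 159720) = -2707.50.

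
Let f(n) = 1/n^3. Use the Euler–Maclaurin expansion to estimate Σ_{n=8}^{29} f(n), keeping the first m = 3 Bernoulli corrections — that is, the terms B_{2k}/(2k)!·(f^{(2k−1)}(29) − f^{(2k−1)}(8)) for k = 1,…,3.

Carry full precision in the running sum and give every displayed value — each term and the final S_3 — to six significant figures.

∫_8^29 1/x^3 dx evaluates to 0.00721797.
½[f(8) + f(29)] = ½[0.00195312 + 4.10021e-05] = 0.000997064.
So far: 0.00821503.
Correction k=1: B_{2}/2! · (f^{(1)}(29) − f^{(1)}(8)) = 1/12 · (-4.24160e-06 − (-0.000732422)) = 6.06817e-05.
After k=1: 0.00827571.
Correction k=2: B_{4}/4! · (f^{(3)}(29) − f^{(3)}(8)) = −1/720 · (-1.00870e-07 − (-0.000228882)) = -3.17751e-07.
After k=2: 0.00827540.
Correction k=3: B_{6}/6! · (f^{(5)}(29) − f^{(5)}(8)) = 1/30240 · (-5.03752e-09 − (-0.000150204)) = 4.96689e-09.

S_3 ≈ 0.00827540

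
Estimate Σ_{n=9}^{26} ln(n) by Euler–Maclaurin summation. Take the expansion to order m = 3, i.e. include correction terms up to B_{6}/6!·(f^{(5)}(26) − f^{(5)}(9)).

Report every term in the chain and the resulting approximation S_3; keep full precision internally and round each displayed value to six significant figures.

∫_9^26 ln(x) dx evaluates to 47.9355.
Boundary: ½(f(9) + f(26)) = ½(2.19722 + 3.25810) = 2.72766.
Integral + boundary = 50.6631.
k=1: B_{2}/(2)! × [f^{(1)}(26) − f^{(1)}(9)] = 1/12 × (0.0384615 − 0.111111) = -0.00605413.
Running total after k=1: 50.6571.
k=2: B_{4}/(4)! × [f^{(3)}(26) − f^{(3)}(9)] = −1/720 × (0.000113792 − 0.00274348) = 3.65235e-06.
Running total after k=2: 50.6571.
k=3: B_{6}/(6)! × [f^{(5)}(26) − f^{(5)}(9)] = 1/30240 × (2.01997e-06 − 0.000406442) = -1.33737e-08.

S_3 ≈ 50.6571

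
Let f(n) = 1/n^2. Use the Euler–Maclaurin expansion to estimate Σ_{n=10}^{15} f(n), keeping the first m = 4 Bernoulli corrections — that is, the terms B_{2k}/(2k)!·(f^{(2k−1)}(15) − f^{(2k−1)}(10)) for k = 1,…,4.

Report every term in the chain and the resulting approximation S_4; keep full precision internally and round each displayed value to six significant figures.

Integral: ∫_10^15 1/x^2 dx = 0.0333333.
Endpoint term: (f(10) + f(15))/2 = (0.0100000 + 0.00444444)/2 = 0.00722222.
Running total after boundary: 0.0405556.
Correction k=1: B_{2}/2! · (f^{(1)}(15) − f^{(1)}(10)) = 1/12 · (-0.000592593 − (-0.00200000)) = 0.000117284.
Running total after k=1: 0.0406728.
Correction k=2: B_{4}/4! · (f^{(3)}(15) − f^{(3)}(10)) = −1/720 · (-3.16049e-05 − (-0.000240000)) = -2.89438e-07.
Running total after k=2: 0.0406726.
Correction k=3: B_{6}/6! · (f^{(5)}(15) − f^{(5)}(10)) = 1/30240 · (-4.21399e-06 − (-7.20000e-05)) = 2.24160e-09.
Running total after k=3: 0.0406726.
Correction k=4: B_{8}/8! · (f^{(7)}(15) − f^{(7)}(10)) = −1/1209600 · (-1.04882e-06 − (-4.03200e-05)) = -3.24663e-11.

S_4 ≈ 0.0406726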